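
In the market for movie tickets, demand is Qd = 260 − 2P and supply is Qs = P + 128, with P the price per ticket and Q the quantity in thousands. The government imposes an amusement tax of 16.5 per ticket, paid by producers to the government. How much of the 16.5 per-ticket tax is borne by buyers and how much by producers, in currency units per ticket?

Buyers bear 5.5 per ticket; producers bear 11 per ticket.

Without the tax, 260 − 2P = P + 128 gives 3P = 132, so P* = 44 and Q* = 172.
With the tax collected from producers, supply shifts: Qs = (P − 16.5) + 128.
New equilibrium: buyers pay 49.5, producers receive 33, Q = 161. (Wedge: Pb − Ps = 16.5.)
Burden on buyers: 5.5; on producers: 11. (They sum to 16.5.)
The less price-elastic side of the market bears the larger share of a per-unit tax.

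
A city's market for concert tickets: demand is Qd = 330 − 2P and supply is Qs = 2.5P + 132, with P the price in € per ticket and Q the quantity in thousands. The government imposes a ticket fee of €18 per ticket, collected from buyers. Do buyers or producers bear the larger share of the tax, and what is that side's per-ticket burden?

Buyers bear the larger share: €10 per ticket.

Without the tax, 330 − 2P = 2.5P + 132 gives 4.5P = 198, so P* = €44 and Q* = 242.
With the tax collected from buyers, demand (in seller-price terms) shifts: Qd = 330 − 2(P + 18).
New equilibrium: buyers pay €54, producers receive €36, Q = 222. (Wedge: Pb − Ps = 18.)
Per-ticket burden: buyers €10, producers €8.
Buyers take the larger share because demand is less price-elastic here (demand slope 2 vs supply slope 2.5).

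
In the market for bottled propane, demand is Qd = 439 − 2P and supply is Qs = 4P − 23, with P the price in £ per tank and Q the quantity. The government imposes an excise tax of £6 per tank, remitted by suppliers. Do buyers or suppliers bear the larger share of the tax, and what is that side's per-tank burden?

Without the tax, 439 − 2P = 4P − 23 gives 6P = 462, so P* = £77 and Q* = 285.
With the tax collected from suppliers, supply shifts: Qs = 4(P − 6) − 23.
Solving gives Q = 277 with buyers paying £81 and suppliers receiving £75 (the £6 wedge).
Per-tank burden: buyers £4, suppliers £2.
Buyers take the larger share because demand is less price-elastic here (demand slope 2 vs supply slope 4).
The less price-elastic side of the market bears the larger share of a per-unit tax.

Buyers bear the larger share: £4 per tank.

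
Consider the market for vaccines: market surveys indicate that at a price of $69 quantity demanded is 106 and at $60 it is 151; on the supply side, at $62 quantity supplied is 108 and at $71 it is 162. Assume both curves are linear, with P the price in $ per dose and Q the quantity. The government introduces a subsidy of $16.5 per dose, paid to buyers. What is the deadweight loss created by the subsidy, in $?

Deadweight loss = $371.25.

Demand slope: (151 − 106)/(60 − 69) = -5, so Qd = 451 − 5P.
Supply slope: (162 − 108)/(71 − 62) = 6, so Qs = 6P − 264.
Without the subsidy, 451 − 5P = 6P − 264 gives 11P = 715, so P* = $65 and Q* = 126.
With a per-unit subsidy paid to buyers, each effectively pays P − 16.5, so demand becomes Qd = 451 − 5(P − 16.5).
Solving gives Q = 171 with buyers paying $56 and sellers receiving $72.5 (the $16.5 wedge).
Quantity rises by |ΔQ| = |126 − 171| = 45.
DWL = ½ · t · |ΔQ| = ½ · 16.5 · 45 = $371.25.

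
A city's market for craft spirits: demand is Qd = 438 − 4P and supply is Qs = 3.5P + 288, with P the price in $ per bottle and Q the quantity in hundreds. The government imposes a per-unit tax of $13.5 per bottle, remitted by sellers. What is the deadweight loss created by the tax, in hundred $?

Without the tax, 438 − 4P = 3.5P + 288 gives 7.5P = 150, so P* = $20 and Q* = 358.
With the tax collected from sellers, supply shifts: Qs = 3.5(P − 13.5) + 288.
New equilibrium: consumers pay $26.3, sellers receive $12.8, Q = 332.8. (Wedge: Pb − Ps = 13.5.)
Quantity falls by |ΔQ| = |358 − 332.8| = 25.2.
DWL = ½ · t · |ΔQ| = ½ · 13.5 · 25.2 = $170.1.

Deadweight loss = $170.1 hundred.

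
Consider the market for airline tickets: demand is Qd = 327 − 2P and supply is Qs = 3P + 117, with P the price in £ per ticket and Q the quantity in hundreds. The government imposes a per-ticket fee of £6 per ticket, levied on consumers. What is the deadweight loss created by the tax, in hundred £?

Before the tax: set 327 − 2P = 3P + 117 → P* = £42, Q* = 243.
With the tax collected from consumers, demand (in seller-price terms) shifts: Qd = 327 − 2(P + 6).
New equilibrium: consumers pay £45.6, producers receive £39.6, Q = 235.8. (Wedge: Pb − Ps = 6.)
Quantity falls by |ΔQ| = |243 − 235.8| = 7.2.
DWL = ½ · t · |ΔQ| = ½ · 6 · 7.2 = £21.6.

Deadweight loss = £21.6 hundred.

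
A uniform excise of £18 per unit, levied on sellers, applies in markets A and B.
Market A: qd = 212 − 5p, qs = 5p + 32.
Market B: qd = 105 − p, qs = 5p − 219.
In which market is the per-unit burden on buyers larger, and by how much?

Market B, by £6.

Market A: pre-tax p* = £18, q* = 122; post-tax q = 77; per-unit burden on buyers = £9.
Market B: pre-tax p* = £54, q* = 51; post-tax q = 36; per-unit burden on buyers = £15.
Difference: £9 vs £15 → market B is larger by £6.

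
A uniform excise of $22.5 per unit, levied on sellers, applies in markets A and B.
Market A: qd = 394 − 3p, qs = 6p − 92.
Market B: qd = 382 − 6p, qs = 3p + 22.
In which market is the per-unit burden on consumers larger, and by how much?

Market A: pre-tax p* = $54, q* = 232; post-tax q = 187; per-unit burden on consumers = $15.
Market B: pre-tax p* = $40, q* = 142; post-tax q = 97; per-unit burden on consumers = $7.5.
Difference: $15 vs $7.5 → market A is larger by $7.5.

Market A, by $7.5.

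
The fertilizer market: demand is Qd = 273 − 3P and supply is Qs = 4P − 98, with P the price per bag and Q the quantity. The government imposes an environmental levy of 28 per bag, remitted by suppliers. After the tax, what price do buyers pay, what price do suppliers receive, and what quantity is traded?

Buyers pay 69; suppliers receive 41; quantity = 66.

Without the tax, 273 − 3P = 4P − 98 gives 7P = 371, so P* = 53 and Q* = 114.
With the tax collected from suppliers, supply shifts: Qs = 4(P − 28) − 98.
Solving gives Q = 66 with buyers paying 69 and suppliers receiving 41 (the 28 wedge).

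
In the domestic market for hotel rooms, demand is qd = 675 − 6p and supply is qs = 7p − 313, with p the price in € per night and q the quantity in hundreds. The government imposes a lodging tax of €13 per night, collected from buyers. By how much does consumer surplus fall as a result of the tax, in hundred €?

Before the tax: set 675 − 6p = 7p − 313 → p* = €76, q* = 219.
With the tax collected from buyers, demand (in seller-price terms) shifts: qd = 675 − 6(p + 13).
Solving gives q = 177 with buyers paying €83 and sellers receiving €70 (the €13 wedge).
ΔCS is the trapezoid between Q = 177 and Q = 219 of height €7: ½ · (219 + 177) · 7 = €1386.

Consumer surplus falls by €1386 hundred.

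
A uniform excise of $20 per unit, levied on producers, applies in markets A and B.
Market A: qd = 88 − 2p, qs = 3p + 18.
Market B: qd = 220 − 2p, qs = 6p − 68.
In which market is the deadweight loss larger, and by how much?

Market B, by $60.

Market A: pre-tax p* = $14, q* = 60; post-tax q = 36; deadweight loss = $240.
Market B: pre-tax p* = $36, q* = 148; post-tax q = 118; deadweight loss = $300.
Difference: $240 vs $300 → market B is larger by $60.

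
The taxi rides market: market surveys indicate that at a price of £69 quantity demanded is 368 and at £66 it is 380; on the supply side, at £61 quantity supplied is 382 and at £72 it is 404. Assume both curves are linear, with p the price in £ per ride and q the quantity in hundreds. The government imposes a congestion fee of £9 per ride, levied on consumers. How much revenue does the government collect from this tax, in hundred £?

Demand slope: (380 − 368)/(66 − 69) = -4, so qd = 644 − 4p.
Supply slope: (404 − 382)/(72 − 61) = 2, so qs = 2p + 260.
Without the tax, 644 − 4p = 2p + 260 gives 6p = 384, so p* = £64 and q* = 388.
With the tax collected from consumers, demand (in seller-price terms) shifts: qd = 644 − 4(p + 9).
New equilibrium: consumers pay £67, producers receive £58, q = 376. (Wedge: pb − ps = 9.)
Revenue = t · Q = 9 · 376 = £3384.

Tax revenue = £3384 hundred.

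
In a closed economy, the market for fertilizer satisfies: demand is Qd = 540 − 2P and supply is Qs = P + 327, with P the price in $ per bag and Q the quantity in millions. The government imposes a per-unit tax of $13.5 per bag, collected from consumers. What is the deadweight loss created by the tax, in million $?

Before the tax: set 540 − 2P = P + 327 → P* = $71, Q* = 398.
With the tax collected from consumers, demand (in seller-price terms) shifts: Qd = 540 − 2(P + 13.5).
New equilibrium: consumers pay $75.5, sellers receive $62, Q = 389. (Wedge: Pb − Ps = 13.5.)
Quantity falls by |ΔQ| = |398 − 389| = 9.
DWL = ½ · t · |ΔQ| = ½ · 13.5 · 9 = $60.75.

Deadweight loss = $60.75 million.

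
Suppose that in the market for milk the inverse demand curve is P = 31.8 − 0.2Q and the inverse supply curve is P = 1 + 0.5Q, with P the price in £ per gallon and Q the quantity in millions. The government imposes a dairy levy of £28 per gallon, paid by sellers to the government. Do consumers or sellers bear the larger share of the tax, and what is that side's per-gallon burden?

Sellers bear the larger share: £20 per gallon.

Rewrite in direct form: Qd = 159 − 5P and Qs = 2P − 2.
Without the tax, 159 − 5P = 2P − 2 gives 7P = 161, so P* = £23 and Q* = 44.
With the tax collected from sellers, supply shifts: Qs = 2(P − 28) − 2.
New equilibrium: consumers pay £31, sellers receive £3, Q = 4. (Wedge: Pb − Ps = 28.)
Per-gallon burden: consumers £8, sellers £20.
Sellers take the larger share because supply is less price-elastic here (demand slope 5 vs supply slope 2).
The less price-elastic side of the market bears the larger share of a per-unit tax.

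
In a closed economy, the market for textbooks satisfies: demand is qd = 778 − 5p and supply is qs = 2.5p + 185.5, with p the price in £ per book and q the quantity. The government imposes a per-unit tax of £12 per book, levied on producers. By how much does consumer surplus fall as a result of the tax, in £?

Consumer surplus falls by £1492.

Before the tax: set 778 − 5p = 2.5p + 185.5 → p* = £79, q* = 383.
With the tax collected from producers, supply shifts: qs = 2.5(p − 12) + 185.5.
New equilibrium: buyers pay £83, producers receive £71, q = 363. (Wedge: pb − ps = 12.)
ΔCS is the trapezoid between Q = 363 and Q = 383 of height £4: ½ · (383 + 363) · 4 = £1492.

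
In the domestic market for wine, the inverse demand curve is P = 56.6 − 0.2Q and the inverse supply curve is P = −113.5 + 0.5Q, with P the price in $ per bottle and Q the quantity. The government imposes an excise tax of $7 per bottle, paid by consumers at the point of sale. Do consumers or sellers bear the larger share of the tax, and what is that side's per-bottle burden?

Inverting to Q(P) form: Qd = 283 − 5P; Qs = 2P + 227.
Before the tax: set 283 − 5P = 2P + 227 → P* = $8, Q* = 243.
With the tax collected from consumers, demand (in seller-price terms) shifts: Qd = 283 − 5(P + 7).
New equilibrium: consumers pay $10, sellers receive $3, Q = 233. (Wedge: Pb − Ps = 7.)
Per-bottle burden: consumers $2, sellers $5.
Sellers take the larger share because supply is less price-elastic here (demand slope 5 vs supply slope 2).

Sellers bear the larger share: $5 per bottle.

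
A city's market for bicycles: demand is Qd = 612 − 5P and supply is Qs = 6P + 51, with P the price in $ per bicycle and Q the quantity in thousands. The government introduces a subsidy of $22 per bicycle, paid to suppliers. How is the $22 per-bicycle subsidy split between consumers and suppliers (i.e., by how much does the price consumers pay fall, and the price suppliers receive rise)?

Consumers gain $12 per bicycle; suppliers gain $10 per bicycle.

Before the subsidy: set 612 − 5P = 6P + 51 → P* = $51, Q* = 357.
With a per-unit subsidy paid to suppliers, each receives P + 22 per unit sold, so supply becomes Qs = 6(P + 22) + 51.
New equilibrium: consumers pay $39, suppliers receive $61, Q = 417. (Wedge: Pb − Ps = −22.)
Gain to consumers: $12; to suppliers: $10. (They sum to $22.)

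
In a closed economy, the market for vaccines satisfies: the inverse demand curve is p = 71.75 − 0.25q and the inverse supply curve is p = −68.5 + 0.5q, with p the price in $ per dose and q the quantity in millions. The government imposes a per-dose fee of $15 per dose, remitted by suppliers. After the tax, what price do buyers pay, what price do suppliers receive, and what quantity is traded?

Inverting to q(p) form: qd = 287 − 4p; qs = 2p + 137.
Without the tax, 287 − 4p = 2p + 137 gives 6p = 150, so p* = $25 and q* = 187.
With the tax collected from suppliers, supply shifts: qs = 2(p − 15) + 137.
New equilibrium: buyers pay $30, suppliers receive $15, q = 167. (Wedge: pb − ps = 15.)
The less price-elastic side of the market bears the larger share of a per-unit tax.

Buyers pay $30; suppliers receive $15; quantity = 167.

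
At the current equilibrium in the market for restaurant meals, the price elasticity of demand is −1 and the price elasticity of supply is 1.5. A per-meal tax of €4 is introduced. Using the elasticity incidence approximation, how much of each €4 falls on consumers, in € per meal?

Consumers bear ≈ €2.4 per meal.

Incidence ratio: consumers' share ≈ εs / (εs + |εd|) = 1.5 / (1.5 + 1) = 0.6.
So consumers bear ≈ 0.6 × €4 = €2.4; suppliers bear €1.6.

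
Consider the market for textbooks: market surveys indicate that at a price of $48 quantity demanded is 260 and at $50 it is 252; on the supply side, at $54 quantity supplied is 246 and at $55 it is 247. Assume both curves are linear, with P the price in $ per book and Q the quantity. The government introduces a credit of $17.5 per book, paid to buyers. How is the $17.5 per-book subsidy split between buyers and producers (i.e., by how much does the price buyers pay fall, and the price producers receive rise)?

Demand slope: (252 − 260)/(50 − 48) = -4, so Qd = 452 − 4P.
Supply slope: (247 − 246)/(55 − 54) = 1, so Qs = P + 192.
Before the subsidy: set 452 − 4P = P + 192 → P* = $52, Q* = 244.
With a per-unit subsidy paid to buyers, each effectively pays P − 17.5, so demand becomes Qd = 452 − 4(P − 17.5).
Solving gives Q = 258 with buyers paying $48.5 and producers receiving $66 (the $17.5 wedge).
Gain to buyers: $3.5; to producers: $14. (They sum to $17.5.)

Buyers gain $3.5 per book; producers gain $14 per book.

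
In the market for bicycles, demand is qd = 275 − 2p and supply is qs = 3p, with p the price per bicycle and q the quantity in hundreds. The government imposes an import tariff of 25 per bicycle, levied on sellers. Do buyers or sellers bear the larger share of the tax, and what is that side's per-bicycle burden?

Buyers bear the larger share: 15 per bicycle.

Without the tax, 275 − 2p = 3p gives 5p = 275, so p* = 55 and q* = 165.
With the tax collected from sellers, supply shifts: qs = 3(p − 25).
New equilibrium: buyers pay 70, sellers receive 45, q = 135. (Wedge: pb − ps = 25.)
Per-bicycle burden: buyers 15, sellers 10.
Buyers take the larger share because demand is less price-elastic here (demand slope 2 vs supply slope 3).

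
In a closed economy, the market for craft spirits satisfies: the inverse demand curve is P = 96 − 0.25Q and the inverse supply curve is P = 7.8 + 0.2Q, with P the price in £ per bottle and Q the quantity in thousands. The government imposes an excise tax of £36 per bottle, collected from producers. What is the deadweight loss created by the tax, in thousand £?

Inverting to Q(P) form: Qd = 384 − 4P; Qs = 5P − 39.
Without the tax, 384 − 4P = 5P − 39 gives 9P = 423, so P* = £47 and Q* = 196.
With the tax collected from producers, supply shifts: Qs = 5(P − 36) − 39.
New equilibrium: consumers pay £67, producers receive £31, Q = 116. (Wedge: Pb − Ps = 36.)
Quantity falls by |ΔQ| = |196 − 116| = 80.
DWL = ½ · t · |ΔQ| = ½ · 36 · 80 = £1440.

Deadweight loss = £1440 thousand.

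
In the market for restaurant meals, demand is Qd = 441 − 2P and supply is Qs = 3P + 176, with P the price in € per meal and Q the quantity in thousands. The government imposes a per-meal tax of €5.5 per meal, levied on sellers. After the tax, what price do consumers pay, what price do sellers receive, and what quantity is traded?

Consumers pay €56.3; sellers receive €50.8; quantity = 328.4.

Before the tax: set 441 − 2P = 3P + 176 → P* = €53, Q* = 335.
With the tax collected from sellers, supply shifts: Qs = 3(P − 5.5) + 176.
Solving gives Q = 328.4 with consumers paying €56.3 and sellers receiving €50.8 (the €5.5 wedge).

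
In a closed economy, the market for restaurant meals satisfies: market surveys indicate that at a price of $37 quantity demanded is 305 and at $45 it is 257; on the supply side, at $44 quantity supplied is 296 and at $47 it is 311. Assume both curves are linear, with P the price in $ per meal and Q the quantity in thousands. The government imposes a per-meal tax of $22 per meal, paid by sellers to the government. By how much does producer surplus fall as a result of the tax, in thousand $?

Demand slope: (257 − 305)/(45 − 37) = -6, so Qd = 527 − 6P.
Supply slope: (311 − 296)/(47 − 44) = 5, so Qs = 5P + 76.
Without the tax, 527 − 6P = 5P + 76 gives 11P = 451, so P* = $41 and Q* = 281.
With the tax collected from sellers, supply shifts: Qs = 5(P − 22) + 76.
New equilibrium: buyers pay $51, sellers receive $29, Q = 221. (Wedge: Pb − Ps = 22.)
ΔPS is the trapezoid between Q = 221 and Q = 281 of height $12: ½ · (281 + 221) · 12 = $3012.

Producer surplus falls by $3012 thousand.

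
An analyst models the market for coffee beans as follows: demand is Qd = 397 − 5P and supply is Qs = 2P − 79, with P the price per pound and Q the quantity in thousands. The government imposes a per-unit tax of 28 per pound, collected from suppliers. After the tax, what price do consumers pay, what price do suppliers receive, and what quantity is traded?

Consumers pay 76; suppliers receive 48; quantity = 17.

Before the tax: set 397 − 5P = 2P − 79 → P* = 68, Q* = 57.
With the tax collected from suppliers, supply shifts: Qs = 2(P − 28) − 79.
New equilibrium: consumers pay 76, suppliers receive 48, Q = 17. (Wedge: Pb − Ps = 28.)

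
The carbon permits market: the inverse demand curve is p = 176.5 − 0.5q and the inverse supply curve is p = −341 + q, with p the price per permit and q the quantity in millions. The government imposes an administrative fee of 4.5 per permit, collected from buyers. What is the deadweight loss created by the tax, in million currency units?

Deadweight loss = 6.75 million.

Rewrite in direct form: qd = 353 − 2p and qs = p + 341.
Without the tax, 353 − 2p = p + 341 gives 3p = 12, so p* = 4 and q* = 345.
With the tax collected from buyers, demand (in seller-price terms) shifts: qd = 353 − 2(p + 4.5).
Solving gives q = 342 with buyers paying 5.5 and suppliers receiving 1 (the 4.5 wedge).
Quantity falls by |ΔQ| = |345 − 342| = 3.
DWL = ½ · t · |ΔQ| = ½ · 4.5 · 3 = 6.75.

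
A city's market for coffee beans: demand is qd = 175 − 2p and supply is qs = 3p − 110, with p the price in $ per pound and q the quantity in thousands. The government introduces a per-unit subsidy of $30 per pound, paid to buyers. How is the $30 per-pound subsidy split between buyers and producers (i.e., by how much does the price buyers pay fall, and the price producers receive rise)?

Without the subsidy, 175 − 2p = 3p − 110 gives 5p = 285, so p* = $57 and q* = 61.
With a per-unit subsidy paid to buyers, each effectively pays p − 30, so demand becomes qd = 175 − 2(p − 30).
Solving gives q = 97 with buyers paying $39 and producers receiving $69 (the $30 wedge).
Gain to buyers: $18; to producers: $12. (They sum to $30.)

Buyers gain $18 per pound; producers gain $12 per pound.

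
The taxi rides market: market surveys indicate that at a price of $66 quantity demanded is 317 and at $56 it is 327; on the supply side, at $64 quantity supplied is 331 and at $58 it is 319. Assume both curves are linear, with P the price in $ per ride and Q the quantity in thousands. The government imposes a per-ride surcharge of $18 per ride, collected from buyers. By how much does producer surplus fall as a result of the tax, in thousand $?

Demand slope: (327 − 317)/(56 − 66) = -1, so Qd = 383 − P.
Supply slope: (319 − 331)/(58 − 64) = 2, so Qs = 2P + 203.
Without the tax, 383 − P = 2P + 203 gives 3P = 180, so P* = $60 and Q* = 323.
With the tax collected from buyers, demand (in seller-price terms) shifts: Qd = 383 − (P + 18).
Solving gives Q = 311 with buyers paying $72 and sellers receiving $54 (the $18 wedge).
ΔPS is the trapezoid between Q = 311 and Q = 323 of height $6: ½ · (323 + 311) · 6 = $1902.

Producer surplus falls by $1902 thousand.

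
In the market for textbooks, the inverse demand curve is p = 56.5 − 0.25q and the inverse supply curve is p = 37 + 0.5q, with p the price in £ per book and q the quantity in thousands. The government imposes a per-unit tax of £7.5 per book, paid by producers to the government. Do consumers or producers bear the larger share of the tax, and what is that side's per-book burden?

Producers bear the larger share: £5 per book.

Rewrite in direct form: qd = 226 − 4p and qs = 2p − 74.
Before the tax: set 226 − 4p = 2p − 74 → p* = £50, q* = 26.
With the tax collected from producers, supply shifts: qs = 2(p − 7.5) − 74.
Solving gives q = 16 with consumers paying £52.5 and producers receiving £45 (the £7.5 wedge).
Per-book burden: consumers £2.5, producers £5.
Producers take the larger share because supply is less price-elastic here (demand slope 4 vs supply slope 2).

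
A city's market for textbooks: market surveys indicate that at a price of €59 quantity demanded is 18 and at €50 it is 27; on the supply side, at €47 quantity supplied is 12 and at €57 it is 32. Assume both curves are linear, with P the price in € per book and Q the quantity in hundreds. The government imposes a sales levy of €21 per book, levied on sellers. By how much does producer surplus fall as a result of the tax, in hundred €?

Demand slope: (27 − 18)/(50 − 59) = -1, so Qd = 77 − P.
Supply slope: (32 − 12)/(57 − 47) = 2, so Qs = 2P − 82.
Without the tax, 77 − P = 2P − 82 gives 3P = 159, so P* = €53 and Q* = 24.
With the tax collected from sellers, supply shifts: Qs = 2(P − 21) − 82.
Solving gives Q = 10 with buyers paying €67 and sellers receiving €46 (the €21 wedge).
ΔPS is the trapezoid between Q = 10 and Q = 24 of height €7: ½ · (24 + 10) · 7 = €119.

Producer surplus falls by €119 hundred.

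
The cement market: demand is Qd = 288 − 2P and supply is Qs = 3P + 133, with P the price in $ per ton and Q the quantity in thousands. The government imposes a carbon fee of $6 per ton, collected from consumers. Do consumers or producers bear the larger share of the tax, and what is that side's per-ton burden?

Before the tax: set 288 − 2P = 3P + 133 → P* = $31, Q* = 226.
With the tax collected from consumers, demand (in seller-price terms) shifts: Qd = 288 − 2(P + 6).
Solving gives Q = 218.8 with consumers paying $34.6 and producers receiving $28.6 (the $6 wedge).
Per-ton burden: consumers $3.6, producers $2.4.
Consumers take the larger share because demand is less price-elastic here (demand slope 2 vs supply slope 3).

Consumers bear the larger share: $3.6 per ton.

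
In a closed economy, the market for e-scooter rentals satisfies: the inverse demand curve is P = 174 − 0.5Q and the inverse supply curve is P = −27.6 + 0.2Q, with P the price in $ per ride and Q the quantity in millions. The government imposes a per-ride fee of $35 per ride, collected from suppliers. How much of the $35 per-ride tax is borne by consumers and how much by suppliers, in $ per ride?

Rewrite in direct form: Qd = 348 − 2P and Qs = 5P + 138.
Before the tax: set 348 − 2P = 5P + 138 → P* = $30, Q* = 288.
With the tax collected from suppliers, supply shifts: Qs = 5(P − 35) + 138.
Solving gives Q = 238 with consumers paying $55 and suppliers receiving $20 (the $35 wedge).
Burden on consumers: $25; on suppliers: $10. (They sum to $35.)
The less price-elastic side of the market bears the larger share of a per-unit tax.

Consumers bear $25 per ride; suppliers bear $10 per ride.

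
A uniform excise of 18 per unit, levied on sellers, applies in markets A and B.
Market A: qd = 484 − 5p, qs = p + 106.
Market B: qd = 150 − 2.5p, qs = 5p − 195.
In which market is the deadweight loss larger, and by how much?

Market A: pre-tax p* = 63, q* = 169; post-tax q = 154; deadweight loss = 135.
Market B: pre-tax p* = 46, q* = 35; post-tax q = 5; deadweight loss = 270.
Difference: 135 vs 270 → market B is larger by 135.

Market B, by 135.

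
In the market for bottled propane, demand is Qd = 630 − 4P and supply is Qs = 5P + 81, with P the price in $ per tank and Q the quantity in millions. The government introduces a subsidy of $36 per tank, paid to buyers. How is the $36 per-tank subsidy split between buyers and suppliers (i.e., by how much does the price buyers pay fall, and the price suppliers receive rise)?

Without the subsidy, 630 − 4P = 5P + 81 gives 9P = 549, so P* = $61 and Q* = 386.
With a per-unit subsidy paid to buyers, each effectively pays P − 36, so demand becomes Qd = 630 − 4(P − 36).
New equilibrium: buyers pay $41, suppliers receive $77, Q = 466. (Wedge: Pb − Ps = −36.)
Gain to buyers: $20; to suppliers: $16. (They sum to $36.)

Buyers gain $20 per tank; suppliers gain $16 per tank.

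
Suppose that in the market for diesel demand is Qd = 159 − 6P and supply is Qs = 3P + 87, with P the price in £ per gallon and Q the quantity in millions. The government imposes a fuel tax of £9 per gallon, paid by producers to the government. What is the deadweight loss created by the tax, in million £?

Before the tax: set 159 − 6P = 3P + 87 → P* = £8, Q* = 111.
With the tax collected from producers, supply shifts: Qs = 3(P − 9) + 87.
New equilibrium: consumers pay £11, producers receive £2, Q = 93. (Wedge: Pb − Ps = 9.)
Quantity falls by |ΔQ| = |111 − 93| = 18.
DWL = ½ · t · |ΔQ| = ½ · 9 · 18 = £81.

Deadweight loss = £81 million.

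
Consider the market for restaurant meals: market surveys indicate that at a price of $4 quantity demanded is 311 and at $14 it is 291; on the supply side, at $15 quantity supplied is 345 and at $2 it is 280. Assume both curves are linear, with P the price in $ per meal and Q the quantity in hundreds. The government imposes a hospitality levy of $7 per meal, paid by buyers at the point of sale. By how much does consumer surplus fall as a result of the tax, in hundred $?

Demand slope: (291 − 311)/(14 − 4) = -2, so Qd = 319 − 2P.
Supply slope: (280 − 345)/(2 − 15) = 5, so Qs = 5P + 270.
Without the tax, 319 − 2P = 5P + 270 gives 7P = 49, so P* = $7 and Q* = 305.
With the tax collected from buyers, demand (in seller-price terms) shifts: Qd = 319 − 2(P + 7).
Solving gives Q = 295 with buyers paying $12 and sellers receiving $5 (the $7 wedge).
ΔCS is the trapezoid between Q = 295 and Q = 305 of height $5: ½ · (305 + 295) · 5 = $1500.

Consumer surplus falls by $1500 hundred.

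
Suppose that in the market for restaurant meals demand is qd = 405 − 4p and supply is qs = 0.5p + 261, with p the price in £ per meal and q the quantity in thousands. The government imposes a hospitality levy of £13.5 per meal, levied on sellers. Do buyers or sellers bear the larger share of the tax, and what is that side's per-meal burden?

Sellers bear the larger share: £12 per meal.

Without the tax, 405 − 4p = 0.5p + 261 gives 4.5p = 144, so p* = £32 and q* = 277.
With the tax collected from sellers, supply shifts: qs = 0.5(p − 13.5) + 261.
New equilibrium: buyers pay £33.5, sellers receive £20, q = 271. (Wedge: pb − ps = 13.5.)
Per-meal burden: buyers £1.5, sellers £12.
Sellers take the larger share because supply is less price-elastic here (demand slope 4 vs supply slope 0.5).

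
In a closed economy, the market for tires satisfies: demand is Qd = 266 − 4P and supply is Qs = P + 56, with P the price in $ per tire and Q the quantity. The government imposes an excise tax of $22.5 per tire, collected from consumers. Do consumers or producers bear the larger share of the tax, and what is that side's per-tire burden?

Before the tax: set 266 − 4P = P + 56 → P* = $42, Q* = 98.
With the tax collected from consumers, demand (in seller-price terms) shifts: Qd = 266 − 4(P + 22.5).
New equilibrium: consumers pay $46.5, producers receive $24, Q = 80. (Wedge: Pb − Ps = 22.5.)
Per-tire burden: consumers $4.5, producers $18.
Producers take the larger share because supply is less price-elastic here (demand slope 4 vs supply slope 1).
The less price-elastic side of the market bears the larger share of a per-unit tax.

Producers bear the larger share: $18 per tire.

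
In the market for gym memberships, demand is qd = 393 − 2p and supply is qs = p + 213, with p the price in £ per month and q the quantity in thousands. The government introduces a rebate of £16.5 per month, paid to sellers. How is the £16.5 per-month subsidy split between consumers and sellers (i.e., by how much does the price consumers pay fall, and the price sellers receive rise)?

Consumers gain £5.5 per month; sellers gain £11 per month.

Before the subsidy: set 393 − 2p = p + 213 → p* = £60, q* = 273.
With a per-unit subsidy paid to sellers, each receives p + 16.5 per unit sold, so supply becomes qs = (p + 16.5) + 213.
Solving gives q = 284 with consumers paying £54.5 and sellers receiving £71 (the £16.5 wedge).
Gain to consumers: £5.5; to sellers: £11. (They sum to £16.5.)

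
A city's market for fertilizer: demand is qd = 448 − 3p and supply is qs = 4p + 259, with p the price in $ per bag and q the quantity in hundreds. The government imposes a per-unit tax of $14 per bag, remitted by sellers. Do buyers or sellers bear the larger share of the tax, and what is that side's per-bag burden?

Buyers bear the larger share: $8 per bag.

Before the tax: set 448 − 3p = 4p + 259 → p* = $27, q* = 367.
With the tax collected from sellers, supply shifts: qs = 4(p − 14) + 259.
Solving gives q = 343 with buyers paying $35 and sellers receiving $21 (the $14 wedge).
Per-bag burden: buyers $8, sellers $6.
Buyers take the larger share because demand is less price-elastic here (demand slope 3 vs supply slope 4).
The less price-elastic side of the market bears the larger share of a per-unit tax.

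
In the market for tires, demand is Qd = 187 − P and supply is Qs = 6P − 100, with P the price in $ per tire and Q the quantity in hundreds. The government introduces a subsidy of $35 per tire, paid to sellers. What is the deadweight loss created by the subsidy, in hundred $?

Before the subsidy: set 187 − P = 6P − 100 → P* = $41, Q* = 146.
With a per-unit subsidy paid to sellers, each receives P + 35 per unit sold, so supply becomes Qs = 6(P + 35) − 100.
Solving gives Q = 176 with consumers paying $11 and sellers receiving $46 (the $35 wedge).
Quantity rises by |ΔQ| = |146 − 176| = 30.
DWL = ½ · t · |ΔQ| = ½ · 35 · 30 = $525.

Deadweight loss = $525 hundred.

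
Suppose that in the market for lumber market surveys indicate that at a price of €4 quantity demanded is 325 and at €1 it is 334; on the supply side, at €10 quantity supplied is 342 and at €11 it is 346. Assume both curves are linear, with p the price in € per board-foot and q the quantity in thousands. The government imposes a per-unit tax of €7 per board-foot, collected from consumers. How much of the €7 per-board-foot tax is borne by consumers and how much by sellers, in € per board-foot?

Consumers bear €4 per board-foot; sellers bear €3 per board-foot.

Demand slope: (334 − 325)/(1 − 4) = -3, so qd = 337 − 3p.
Supply slope: (346 − 342)/(11 − 10) = 4, so qs = 4p + 302.
Without the tax, 337 − 3p = 4p + 302 gives 7p = 35, so p* = €5 and q* = 322.
With the tax collected from consumers, demand (in seller-price terms) shifts: qd = 337 − 3(p + 7).
Solving gives q = 310 with consumers paying €9 and sellers receiving €2 (the €7 wedge).
Burden on consumers: €4; on sellers: €3. (They sum to €7.)
The less price-elastic side of the market bears the larger share of a per-unit tax.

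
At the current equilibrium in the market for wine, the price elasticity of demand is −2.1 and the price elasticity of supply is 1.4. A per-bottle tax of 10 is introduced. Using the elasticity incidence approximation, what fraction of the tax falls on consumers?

Consumers' share ≈ 0.4.

Incidence ratio: consumers' share ≈ εs / (εs + |εd|) = 1.4 / (1.4 + 2.1) = 0.4.
Supply is the less elastic side, so consumers bear the smaller share.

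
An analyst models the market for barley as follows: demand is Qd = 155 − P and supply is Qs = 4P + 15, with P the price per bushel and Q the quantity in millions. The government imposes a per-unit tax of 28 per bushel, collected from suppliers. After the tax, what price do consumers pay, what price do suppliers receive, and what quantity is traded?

Before the tax: set 155 − P = 4P + 15 → P* = 28, Q* = 127.
With the tax collected from suppliers, supply shifts: Qs = 4(P − 28) + 15.
New equilibrium: consumers pay 50.4, suppliers receive 22.4, Q = 104.6. (Wedge: Pb − Ps = 28.)
The less price-elastic side of the market bears the larger share of a per-unit tax.

Consumers pay 50.4; suppliers receive 22.4; quantity = 104.6.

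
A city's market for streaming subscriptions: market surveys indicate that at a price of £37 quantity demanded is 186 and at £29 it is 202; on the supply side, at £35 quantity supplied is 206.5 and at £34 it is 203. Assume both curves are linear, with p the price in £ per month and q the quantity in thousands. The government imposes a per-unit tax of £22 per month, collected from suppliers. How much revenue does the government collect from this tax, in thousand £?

Demand slope: (202 − 186)/(29 − 37) = -2, so qd = 260 − 2p.
Supply slope: (203 − 206.5)/(34 − 35) = 3.5, so qs = 3.5p + 84.
Without the tax, 260 − 2p = 3.5p + 84 gives 5.5p = 176, so p* = £32 and q* = 196.
With the tax collected from suppliers, supply shifts: qs = 3.5(p − 22) + 84.
New equilibrium: buyers pay £46, suppliers receive £24, q = 168. (Wedge: pb − ps = 22.)
Revenue = t · Q = 22 · 168 = £3696.

Tax revenue = £3696 thousand.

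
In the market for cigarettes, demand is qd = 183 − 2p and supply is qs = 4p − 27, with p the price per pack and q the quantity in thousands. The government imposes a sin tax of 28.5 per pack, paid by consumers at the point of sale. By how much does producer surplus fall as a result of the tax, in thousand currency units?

Producer surplus falls by 893 thousand.

Without the tax, 183 − 2p = 4p − 27 gives 6p = 210, so p* = 35 and q* = 113.
With the tax collected from consumers, demand (in seller-price terms) shifts: qd = 183 − 2(p + 28.5).
Solving gives q = 75 with consumers paying 54 and sellers receiving 25.5 (the 28.5 wedge).
ΔPS is the trapezoid between Q = 75 and Q = 113 of height 9.5: ½ · (113 + 75) · 9.5 = 893.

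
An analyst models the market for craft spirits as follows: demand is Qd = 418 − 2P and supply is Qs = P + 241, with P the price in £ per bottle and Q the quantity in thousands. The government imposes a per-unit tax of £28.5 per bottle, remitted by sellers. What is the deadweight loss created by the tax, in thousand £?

Deadweight loss = £270.75 thousand.

Before the tax: set 418 − 2P = P + 241 → P* = £59, Q* = 300.
With the tax collected from sellers, supply shifts: Qs = (P − 28.5) + 241.
New equilibrium: consumers pay £68.5, sellers receive £40, Q = 281. (Wedge: Pb − Ps = 28.5.)
Quantity falls by |ΔQ| = |300 − 281| = 19.
DWL = ½ · t · |ΔQ| = ½ · 28.5 · 19 = £270.75.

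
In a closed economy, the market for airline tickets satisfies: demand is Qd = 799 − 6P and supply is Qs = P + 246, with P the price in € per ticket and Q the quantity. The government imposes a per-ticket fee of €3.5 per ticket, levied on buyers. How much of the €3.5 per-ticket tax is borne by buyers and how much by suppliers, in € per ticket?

Buyers bear €0.5 per ticket; suppliers bear €3 per ticket.

Before the tax: set 799 − 6P = P + 246 → P* = €79, Q* = 325.
With the tax collected from buyers, demand (in seller-price terms) shifts: Qd = 799 − 6(P + 3.5).
New equilibrium: buyers pay €79.5, suppliers receive €76, Q = 322. (Wedge: Pb − Ps = 3.5.)
Burden on buyers: €0.5; on suppliers: €3. (They sum to €3.5.)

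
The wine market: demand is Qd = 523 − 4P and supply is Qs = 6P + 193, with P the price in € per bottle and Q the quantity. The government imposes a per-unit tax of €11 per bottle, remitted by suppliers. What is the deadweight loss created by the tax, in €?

Without the tax, 523 − 4P = 6P + 193 gives 10P = 330, so P* = €33 and Q* = 391.
With the tax collected from suppliers, supply shifts: Qs = 6(P − 11) + 193.
New equilibrium: consumers pay €39.6, suppliers receive €28.6, Q = 364.6. (Wedge: Pb − Ps = 11.)
Quantity falls by |ΔQ| = |391 − 364.6| = 26.4.
DWL = ½ · t · |ΔQ| = ½ · 11 · 26.4 = €145.2.

Deadweight loss = €145.2.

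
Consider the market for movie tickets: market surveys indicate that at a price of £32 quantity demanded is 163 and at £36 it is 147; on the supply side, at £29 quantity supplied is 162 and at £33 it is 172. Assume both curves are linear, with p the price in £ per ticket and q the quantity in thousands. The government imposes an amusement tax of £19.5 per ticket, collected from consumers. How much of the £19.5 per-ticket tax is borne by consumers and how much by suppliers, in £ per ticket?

Consumers bear £7.5 per ticket; suppliers bear £12 per ticket.

Demand slope: (147 − 163)/(36 − 32) = -4, so qd = 291 − 4p.
Supply slope: (172 − 162)/(33 − 29) = 2.5, so qs = 2.5p + 89.5.
Without the tax, 291 − 4p = 2.5p + 89.5 gives 6.5p = 201.5, so p* = £31 and q* = 167.
With the tax collected from consumers, demand (in seller-price terms) shifts: qd = 291 − 4(p + 19.5).
Solving gives q = 137 with consumers paying £38.5 and suppliers receiving £19 (the £19.5 wedge).
Burden on consumers: £7.5; on suppliers: £12. (They sum to £19.5.)
The less price-elastic side of the market bears the larger share of a per-unit tax.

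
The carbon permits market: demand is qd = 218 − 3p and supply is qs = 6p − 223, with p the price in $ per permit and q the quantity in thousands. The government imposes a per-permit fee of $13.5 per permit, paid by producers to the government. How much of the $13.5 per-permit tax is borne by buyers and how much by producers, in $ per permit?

Before the tax: set 218 − 3p = 6p − 223 → p* = $49, q* = 71.
With the tax collected from producers, supply shifts: qs = 6(p − 13.5) − 223.
New equilibrium: buyers pay $58, producers receive $44.5, q = 44. (Wedge: pb − ps = 13.5.)
Burden on buyers: $9; on producers: $4.5. (They sum to $13.5.)

Buyers bear $9 per permit; producers bear $4.5 per permit.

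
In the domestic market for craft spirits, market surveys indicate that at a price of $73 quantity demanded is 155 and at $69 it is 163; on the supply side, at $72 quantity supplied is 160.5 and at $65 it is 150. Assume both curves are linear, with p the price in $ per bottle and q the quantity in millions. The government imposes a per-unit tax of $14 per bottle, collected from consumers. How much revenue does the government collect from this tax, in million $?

Demand slope: (163 − 155)/(69 − 73) = -2, so qd = 301 − 2p.
Supply slope: (150 − 160.5)/(65 − 72) = 1.5, so qs = 1.5p + 52.5.
Without the tax, 301 − 2p = 1.5p + 52.5 gives 3.5p = 248.5, so p* = $71 and q* = 159.
With the tax collected from consumers, demand (in seller-price terms) shifts: qd = 301 − 2(p + 14).
Solving gives q = 147 with consumers paying $77 and suppliers receiving $63 (the $14 wedge).
Revenue = t · Q = 14 · 147 = $2058.

Tax revenue = $2058 million.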